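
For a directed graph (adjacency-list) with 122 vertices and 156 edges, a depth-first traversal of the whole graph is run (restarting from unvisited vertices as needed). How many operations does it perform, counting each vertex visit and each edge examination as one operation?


A full DFS traversal visits each vertex once and examines each edge once.
V = 122
E = 156
Sum = 122 + 156 = 278


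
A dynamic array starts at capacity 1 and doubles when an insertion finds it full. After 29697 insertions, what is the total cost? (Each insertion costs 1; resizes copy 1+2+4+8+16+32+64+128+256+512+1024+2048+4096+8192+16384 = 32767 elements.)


Insertion cost: 29697 (one per element)
Resizes occur just before inserting elements 2, 3, 5, 9, ...
Elements copied at each resize: 1 + 2 + 4 + 8 + 16 + 32 + 64 + 128 + 256 + 512 + 1024 + 2048 + 4096 + 8192 + 16384
Sum of copies = 32767 (geometric series: 2^k - 1)
Total = 29697 + 32767 = 62464


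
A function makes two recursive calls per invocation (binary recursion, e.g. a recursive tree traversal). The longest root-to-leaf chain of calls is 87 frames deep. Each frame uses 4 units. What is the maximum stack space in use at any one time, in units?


Binary recursion: the two calls run one after the other, so only one root-to-leaf chain of frames is on the stack at a time.
Maximum depth (longest chain) = 87 frames
Each frame = 4 units
Max stack space = 87 * 4 = 348


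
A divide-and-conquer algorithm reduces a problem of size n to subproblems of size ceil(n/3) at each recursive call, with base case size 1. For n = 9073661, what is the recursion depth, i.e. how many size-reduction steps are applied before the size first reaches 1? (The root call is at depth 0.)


Each step divides the size by 3 (rounding up); after k steps the size is ceil(n/3^k), which equals 1 exactly when 3^k >= n.
So the depth is the smallest k with 3^k >= 9073661, i.e. ceil(log_3(9073661)).
3^14 = 4782969 < 9073661 <= 14348907 = 3^15
Recursion depth = 15


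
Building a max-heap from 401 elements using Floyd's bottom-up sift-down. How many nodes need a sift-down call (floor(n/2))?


In a heap of 401 elements (0-indexed array):
  Last element index: 400
  Parent of last element: floor((400 - 1) / 2) = 199
  Internal nodes: indices 0 to 199
  Count = floor(401/2) = 200


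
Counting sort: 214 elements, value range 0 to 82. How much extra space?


n = 214 (output array)
k = 83 (count array for 83 distinct values)
Extra space = 214 + 83 = 297


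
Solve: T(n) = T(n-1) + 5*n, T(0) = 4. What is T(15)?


Expanding the recurrence:
T(15) = T(14) + 5*15
       = T(13) + 5*14 + 5*15
       ...
       = T(0) + 5*(1 + 2 + ... + 15)
       = 4 + 5 * 15*16/2
       = 4 + 5 * 120
       = 4 + 600 = 604


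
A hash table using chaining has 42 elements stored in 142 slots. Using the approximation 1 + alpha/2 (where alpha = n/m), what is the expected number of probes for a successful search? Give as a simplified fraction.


Load factor alpha = n/m = 42/142
Expected probes = 1 + alpha/2 = 1 + 42/(2*142)
= 1 + 42/284
= 284/284 + 42/284
= 326/284
Simplify: 163/142


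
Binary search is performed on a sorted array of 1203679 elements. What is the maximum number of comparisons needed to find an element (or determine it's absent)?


Binary search halves the search space each comparison:
  Step 1: search space = 1203679 -> 601839
  Step 2: search space = 601839 -> 300919
  Step 3: search space = 300919 -> 150459
  Step 4: search space = 150459 -> 75229
  Step 5: search space = 75229 -> 37614
  Step 6: search space = 37614 -> 18807
  Step 7: search space = 18807 -> 9403
  Step 8: search space = 9403 -> 4701
  Step 9: search space = 4701 -> 2350
  Step 10: search space = 2350 -> 1175
  Step 11: search space = 1175 -> 587
  Step 12: search space = 587 -> 293
  Step 13: search space = 293 -> 146
  Step 14: search space = 146 -> 73
  Step 15: search space = 73 -> 36
  Step 16: search space = 36 -> 18
  Step 17: search space = 18 -> 9
  Step 18: search space = 9 -> 4
  Step 19: search space = 4 -> 2
  Step 20: search space = 2 -> 1
  Step 21: search space = 1 (final check)
Maximum comparisons = floor(log2(1203679)) + 1 = 20 + 1 = 21


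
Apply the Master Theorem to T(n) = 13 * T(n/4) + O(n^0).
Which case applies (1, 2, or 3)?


The Master Theorem: T(n) = a*T(n/b) + O(n^c)
  a = 13, b = 4, c = 0
log_b(a) = log_4(13) ~ 1.85
Compare b^c with a: 4^0 = 1 < 13, so c < log_b(a).
Since c < log_b(a), Case 1 applies.
T(n) = O(n^(log_4 13)) ~ O(n^1.85)
Master Theorem case = 1


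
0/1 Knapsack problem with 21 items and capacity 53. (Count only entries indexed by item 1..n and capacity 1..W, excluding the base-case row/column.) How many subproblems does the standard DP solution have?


The DP table is indexed by (item, capacity).
Rows: 21 items
Columns: 53 capacity values (1 to W)
Total subproblems = 21 * 53 = 1113


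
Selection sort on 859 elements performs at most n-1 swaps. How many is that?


Each of the 858 passes places one element in its final position.
Pass 1: swap minimum into position 0
Pass 2: swap minimum of remaining into position 1
...
Pass 858: last two elements, one swap
Maximum swaps = 859 - 1 = 858


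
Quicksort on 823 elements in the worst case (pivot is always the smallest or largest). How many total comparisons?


In the worst case, each partition step picks the worst pivot:
  Partition 1: 822 comparisons (n-1 elements to compare)
  Partition 2: 821 comparisons
  Partition 3: 820 comparisons
  Partition 4: 819 comparisons
  Partition 5: 818 comparisons
  ...
  Last partition: 0 comparisons
Total = (n-1) + (n-2) + ... + 1 + 0 = n*(n-1)/2
= 823*822/2 = 338253


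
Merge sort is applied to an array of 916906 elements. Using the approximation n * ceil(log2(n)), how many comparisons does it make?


Merge sort divides the array into halves recursively.
Number of levels = ceil(log2(916906)) = 20
At each level, approximately n = 916906 comparisons are needed for merging.
Total comparisons ~ n * ceil(log2(n)) = 916906 * 20 = 18338120


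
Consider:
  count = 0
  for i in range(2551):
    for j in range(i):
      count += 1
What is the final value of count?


For each i, the inner loop runs i times:
  i=0: inner runs 0 times
  i=1: inner runs 1 time
  i=2: inner runs 2 times
  i=3: inner runs 3 times
  i=4: inner runs 4 times
  i=5: inner runs 5 times
  i=6: inner runs 6 times
  i=7: inner runs 7 times
  ...
Total = 0 + 1 + 2 + ... + 2550 = 2551*(2551-1)/2 = 3252525


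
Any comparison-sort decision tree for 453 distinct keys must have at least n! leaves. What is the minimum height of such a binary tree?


A binary decision tree of height h has at most 2^h leaves and needs at least n! of them, so h >= ceil(log2(n!)).
453! is far too large to multiply out, so use Stirling's series:
  ln(n!) ~ n ln n - n + (1/2) ln(2 pi n) + 1/(12n)  (error below 1/(360 n^3), negligible here)
  ln(453) = 6.1158921
  n ln n = 453 * 6.1158921 = 2770.4991
  (1/2) ln(2 pi * 453) = (1/2) ln(2846.2829) = 3.9769
  1/(12*453) = 0.0002
  ln(453!) ~ 2770.4991 - 453 + 3.9769 + 0.0002 = 2321.4762
Convert to base 2: log2(453!) = 2321.4762 / ln 2 = 2321.4762 / 0.69314718 = 3349.1822
ceil(3349.1822) = 3350


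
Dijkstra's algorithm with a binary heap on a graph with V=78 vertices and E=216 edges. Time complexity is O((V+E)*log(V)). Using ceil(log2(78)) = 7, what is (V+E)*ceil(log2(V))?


Dijkstra with a binary heap: each vertex is extracted once, each edge may relax once.
Each heap operation costs O(log V).
V + E = 78 + 216 = 294
ceil(log2(78)) = 7 (since 2^6 = 64 < 78 <= 128 = 2^7)
Total heap work = (V+E) * ceil(log2(V)) = 294 * 7 = 2058


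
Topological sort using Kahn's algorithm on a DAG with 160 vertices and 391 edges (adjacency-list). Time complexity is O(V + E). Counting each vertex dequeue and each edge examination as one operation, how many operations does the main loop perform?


Kahn's algorithm:
  1. Compute in-degrees: O(V + E)
  2. Process queue: each vertex dequeued once (O(V))
     each edge examined once (O(E))
Total = V + E = 160 + 391 = 551


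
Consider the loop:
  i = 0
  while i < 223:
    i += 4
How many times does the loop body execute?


Starting at i = 0, each iteration adds 4.
Iterations until i >= 223:
  Iteration 1: i = 0 -> i = 4
  Iteration 2: i = 4 -> i = 8
  Iteration 3: i = 8 -> i = 12
  Iteration 4: i = 12 -> i = 16
  Iteration 5: i = 16 -> i = 20
  Iteration 6: i = 20 -> i = 24
  Iteration 7: i = 24 -> i = 28
  Iteration 8: i = 28 -> i = 32
  ... continuing ...
Total iterations = ceil(223/4) = 56


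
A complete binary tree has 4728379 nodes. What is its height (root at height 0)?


In a complete binary tree, level k holds nodes 2^k .. 2^(k+1)-1 (1-indexed).
Height = floor(log2(n)) = floor(log2(4728379)) = 22
Check: 2^22 = 4194304 <= 4728379 < 8388608 = 2^23


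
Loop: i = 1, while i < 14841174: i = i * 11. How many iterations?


i multiplies by 11 each step:
i = 1 -> 11 -> 121 -> 1331 -> 14641 -> 161051 -> 1771561 -> 19487171 (stop)
Iterations = ceil(log_11(14841174)) = 7


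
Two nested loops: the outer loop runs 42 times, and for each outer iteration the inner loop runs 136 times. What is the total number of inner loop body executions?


Outer loop: 42 iterations
Inner loop: 136 iterations per outer iteration
Total = 42 * 136 = 5712


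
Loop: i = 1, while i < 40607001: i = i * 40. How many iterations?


i multiplies by 40 each step:
i = 1 -> 40 -> 1600 -> 64000 -> 2560000 -> 102400000 (stop)
Iterations = ceil(log_40(40607001)) = 5


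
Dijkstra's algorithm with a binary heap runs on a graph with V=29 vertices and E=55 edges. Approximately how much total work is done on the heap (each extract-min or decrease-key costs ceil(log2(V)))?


Dijkstra with a binary heap: each vertex is extracted once, each edge may relax once.
Each heap operation costs O(log V).
V + E = 29 + 55 = 84
ceil(log2(29)) = 5 (since 2^4 = 16 < 29 <= 32 = 2^5)
Total heap work = (V+E) * ceil(log2(V)) = 84 * 5 = 420


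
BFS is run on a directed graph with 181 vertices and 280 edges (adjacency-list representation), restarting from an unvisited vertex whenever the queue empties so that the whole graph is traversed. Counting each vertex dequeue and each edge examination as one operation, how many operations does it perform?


A full BFS traversal dequeues each vertex exactly once and examines each directed edge exactly once.
V = 181 (vertex processing cost)
E = 280 (edge examination cost)
Total operations proportional to V + E = 181 + 280 = 461


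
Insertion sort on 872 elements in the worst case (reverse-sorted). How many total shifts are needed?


In the worst case (reverse-sorted), each element shifts past all previous:
  Element 1: 1 shifts
  Element 2: 2 shifts
  Element 3: 3 shifts
  Element 4: 4 shifts
  Element 5: 5 shifts
  ...
  Element 871: 871 shifts
Total = 1 + 2 + ... + 871
= 872*(872-1)/2 = 379756


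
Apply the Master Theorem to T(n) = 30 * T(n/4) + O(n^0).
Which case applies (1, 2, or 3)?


The Master Theorem: T(n) = a*T(n/b) + O(n^c)
  a = 30, b = 4, c = 0
log_b(a) = log_4(30) ~ 2.453
Compare b^c with a: 4^0 = 1 < 30, so c < log_b(a).
Since c < log_b(a), Case 1 applies.
T(n) = O(n^(log_4 30)) ~ O(n^2.453)
Master Theorem case = 1


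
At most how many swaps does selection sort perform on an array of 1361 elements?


Each of the 1360 passes places one element in its final position.
Pass 1: swap minimum into position 0
Pass 2: swap minimum of remaining into position 1
...
Pass 1360: last two elements, one swap
Maximum swaps = 1361 - 1 = 1360


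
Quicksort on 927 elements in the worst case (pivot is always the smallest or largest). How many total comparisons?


In the worst case, each partition step picks the worst pivot:
  Partition 1: 926 comparisons (n-1 elements to compare)
  Partition 2: 925 comparisons
  Partition 3: 924 comparisons
  Partition 4: 923 comparisons
  Partition 5: 922 comparisons
  ...
  Last partition: 0 comparisons
Total = (n-1) + (n-2) + ... + 1 + 0 = n*(n-1)/2
= 927*926/2 = 429201


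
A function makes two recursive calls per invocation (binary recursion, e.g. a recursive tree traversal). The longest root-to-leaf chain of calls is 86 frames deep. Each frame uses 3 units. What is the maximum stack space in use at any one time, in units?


Binary recursion: the two calls run one after the other, so only one root-to-leaf chain of frames is on the stack at a time.
Maximum depth (longest chain) = 86 frames
Each frame = 3 units
Max stack space = 86 * 3 = 258


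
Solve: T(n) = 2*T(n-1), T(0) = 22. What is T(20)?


Unrolling:
T(20) = 2*T(19) = 2^2*T(18) = ... = 2^20*T(0)
= 2^20 * 22
= 1048576 * 22 = 23068672


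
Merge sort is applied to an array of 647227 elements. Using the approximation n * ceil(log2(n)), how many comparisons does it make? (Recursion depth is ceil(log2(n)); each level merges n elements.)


Merge sort divides the array into halves recursively.
Number of levels = ceil(log2(647227)) = 20
At each level, approximately n = 647227 comparisons are needed for merging.
Total comparisons ~ n * ceil(log2(n)) = 647227 * 20 = 12944540


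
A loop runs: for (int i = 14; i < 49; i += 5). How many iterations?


Loop starts at i = 14, increments by 5, stops when i >= 49.
Number of iterations = ceil((49 - 14) / 5)
= ceil(35 / 5)
= 7


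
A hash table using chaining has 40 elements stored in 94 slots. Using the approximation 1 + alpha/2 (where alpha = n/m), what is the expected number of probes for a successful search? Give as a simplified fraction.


Load factor alpha = n/m = 40/94
Expected probes = 1 + alpha/2 = 1 + 40/(2*94)
= 1 + 40/188
= 188/188 + 40/188
= 228/188
Simplify: 57/47


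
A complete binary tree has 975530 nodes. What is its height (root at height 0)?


In a complete binary tree, level k holds nodes 2^k .. 2^(k+1)-1 (1-indexed).
Height = floor(log2(n)) = floor(log2(975530)) = 19
Check: 2^19 = 524288 <= 975530 < 1048576 = 2^20


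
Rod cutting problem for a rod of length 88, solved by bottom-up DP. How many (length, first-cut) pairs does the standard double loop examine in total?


For each subproblem length i = 1..88, the inner loop considers i possible first cuts.
Total = 1 + 2 + ... + 88
= 88*(88+1)/2
= 88*89/2 = 3916


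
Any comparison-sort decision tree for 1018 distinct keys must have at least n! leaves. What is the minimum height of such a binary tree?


A binary decision tree of height h has at most 2^h leaves and needs at least n! of them, so h >= ceil(log2(n!)).
1018! is far too large to multiply out, so use Stirling's series:
  ln(n!) ~ n ln n - n + (1/2) ln(2 pi n) + 1/(12n)  (error below 1/(360 n^3), negligible here)
  ln(1018) = 6.9255952
  n ln n = 1018 * 6.9255952 = 7050.2559
  (1/2) ln(2 pi * 1018) = (1/2) ln(6396.2826) = 4.3817
  1/(12*1018) = 0.0001
  ln(1018!) ~ 7050.2559 - 1018 + 4.3817 + 0.0001 = 6036.6377
Convert to base 2: log2(1018!) = 6036.6377 / ln 2 = 6036.6377 / 0.69314718 = 8709.0273
ceil(8709.0273) = 8710


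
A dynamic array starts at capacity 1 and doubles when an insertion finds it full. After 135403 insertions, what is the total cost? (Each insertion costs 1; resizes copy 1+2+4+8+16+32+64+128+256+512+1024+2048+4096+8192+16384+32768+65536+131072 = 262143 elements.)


Insertion cost: 135403 (one per element)
Resizes occur just before inserting elements 2, 3, 5, 9, ...
Elements copied at each resize: 1 + 2 + 4 + 8 + 16 + 32 + 64 + 128 + 256 + 512 + 1024 + 2048 + 4096 + 8192 + 16384 + 32768 + 65536 + 131072
Sum of copies = 262143 (geometric series: 2^k - 1)
Total = 135403 + 262143 = 397546


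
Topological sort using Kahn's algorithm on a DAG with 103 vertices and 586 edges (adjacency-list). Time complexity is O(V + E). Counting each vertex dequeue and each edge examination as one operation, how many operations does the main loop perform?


Kahn's algorithm:
  1. Compute in-degrees: O(V + E)
  2. Process queue: each vertex dequeued once (O(V))
     each edge examined once (O(E))
Total = V + E = 103 + 586 = 689


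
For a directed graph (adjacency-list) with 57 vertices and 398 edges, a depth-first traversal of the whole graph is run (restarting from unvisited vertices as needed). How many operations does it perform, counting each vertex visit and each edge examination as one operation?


A full DFS traversal visits each vertex once and examines each edge once.
V = 57
E = 398
Sum = 57 + 398 = 455


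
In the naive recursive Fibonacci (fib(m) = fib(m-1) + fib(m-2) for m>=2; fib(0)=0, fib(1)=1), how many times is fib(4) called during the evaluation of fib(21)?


Let N(m) = number of times fib(m) is called while evaluating fib(21).
N(21) = 1 (the initial call).
N(20) = 1 (only fib(21) calls it).
For 1 <= m <= 19: fib(m) is called by fib(m+1) and fib(m+2), so
  N(m) = N(m+1) + N(m+2).
fib(0) is called only by fib(2), so N(0) = N(2).
Walk down from m=21:
  N(21)=1, N(20)=1, N(19)=2, N(18)=3, N(17)=5, N(16)=8, N(15)=13, N(14)=21, N(13)=34, N(12)=55, N(11)=89, N(10)=144, N(9)=233, N(8)=377, N(7)=610, N(6)=987, N(5)=1597, N(4)=2584
N(4) = 2584


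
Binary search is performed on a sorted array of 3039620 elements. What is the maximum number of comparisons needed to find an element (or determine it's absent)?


Binary search halves the search space each comparison:
  Step 1: search space = 3039620 -> 1519810
  Step 2: search space = 1519810 -> 759905
  Step 3: search space = 759905 -> 379952
  Step 4: search space = 379952 -> 189976
  Step 5: search space = 189976 -> 94988
  Step 6: search space = 94988 -> 47494
  Step 7: search space = 47494 -> 23747
  Step 8: search space = 23747 -> 11873
  Step 9: search space = 11873 -> 5936
  Step 10: search space = 5936 -> 2968
  Step 11: search space = 2968 -> 1484
  Step 12: search space = 1484 -> 742
  Step 13: search space = 742 -> 371
  Step 14: search space = 371 -> 185
  Step 15: search space = 185 -> 92
  Step 16: search space = 92 -> 46
  Step 17: search space = 46 -> 23
  Step 18: search space = 23 -> 11
  Step 19: search space = 11 -> 5
  Step 20: search space = 5 -> 2
  Step 21: search space = 2 -> 1
  Step 22: search space = 1 (final check)
Maximum comparisons = floor(log2(3039620)) + 1 = 21 + 1 = 22


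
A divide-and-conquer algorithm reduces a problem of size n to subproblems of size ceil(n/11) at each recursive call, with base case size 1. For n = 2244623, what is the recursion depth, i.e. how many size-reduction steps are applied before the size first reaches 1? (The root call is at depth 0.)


Each step divides the size by 11 (rounding up); after k steps the size is ceil(n/11^k), which equals 1 exactly when 11^k >= n.
So the depth is the smallest k with 11^k >= 2244623, i.e. ceil(log_11(2244623)).
11^6 = 1771561 < 2244623 <= 19487171 = 11^7
Recursion depth = 7


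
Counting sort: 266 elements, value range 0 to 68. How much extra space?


n = 266 (output array)
k = 69 (count array for 69 distinct values)
Extra space = 266 + 69 = 335


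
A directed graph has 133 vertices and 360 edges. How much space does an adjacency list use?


Adjacency list: one list head per vertex + one entry per edge
Vertex heads: 133
Edge entries: 360
Total = 133 + 360 = 493


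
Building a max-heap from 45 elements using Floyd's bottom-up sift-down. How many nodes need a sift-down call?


In a heap of 45 elements (0-indexed array):
  Last element index: 44
  Parent of last element: floor((44 - 1) / 2) = 21
  Internal nodes: indices 0 to 21
  Count = floor(45/2) = 22


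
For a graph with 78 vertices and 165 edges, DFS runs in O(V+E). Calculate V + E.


A full DFS traversal visits each vertex once and examines each edge once.
V = 78
E = 165
Sum = 78 + 165 = 243


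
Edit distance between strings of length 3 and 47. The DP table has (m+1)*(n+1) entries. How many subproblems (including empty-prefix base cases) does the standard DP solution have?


The table includes base cases (empty prefixes).
Rows: (m+1) = 4
Columns: (n+1) = 48
Total = 4 * 48 = 192


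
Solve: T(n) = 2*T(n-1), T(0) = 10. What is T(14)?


Unrolling:
T(14) = 2*T(13) = 2^2*T(12) = ... = 2^14*T(0)
= 2^14 * 10
= 16384 * 10 = 163840


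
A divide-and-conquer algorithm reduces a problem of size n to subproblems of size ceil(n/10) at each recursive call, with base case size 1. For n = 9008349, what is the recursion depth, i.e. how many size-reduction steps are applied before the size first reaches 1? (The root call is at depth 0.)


Each step divides the size by 10 (rounding up); after k steps the size is ceil(n/10^k), which equals 1 exactly when 10^k >= n.
So the depth is the smallest k with 10^k >= 9008349, i.e. ceil(log_10(9008349)).
10^6 = 1000000 < 9008349 <= 10000000 = 10^7
Recursion depth = 7


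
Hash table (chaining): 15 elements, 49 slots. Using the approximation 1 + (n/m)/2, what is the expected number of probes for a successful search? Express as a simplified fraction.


Computing expected probes:
alpha = 15/49
= 1 + alpha/2
= 1 + 15/(2*49)
= (2*49 + 15) / (2*49)
= 113/98


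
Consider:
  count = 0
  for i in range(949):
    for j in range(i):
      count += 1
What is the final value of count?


For each i, the inner loop runs i times:
  i=0: inner runs 0 times
  i=1: inner runs 1 time
  i=2: inner runs 2 times
  i=3: inner runs 3 times
  i=4: inner runs 4 times
  i=5: inner runs 5 times
  i=6: inner runs 6 times
  i=7: inner runs 7 times
  ...
Total = 0 + 1 + 2 + ... + 948 = 949*(949-1)/2 = 449826


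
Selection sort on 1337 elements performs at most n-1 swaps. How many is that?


Each of the 1336 passes places one element in its final position.
Pass 1: swap minimum into position 0
Pass 2: swap minimum of remaining into position 1
...
Pass 1336: last two elements, one swap
Maximum swaps = 1337 - 1 = 1336


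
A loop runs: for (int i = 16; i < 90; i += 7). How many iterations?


Loop starts at i = 16, increments by 7, stops when i >= 90.
Number of iterations = ceil((90 - 16) / 7)
= ceil(74 / 7)
= 11


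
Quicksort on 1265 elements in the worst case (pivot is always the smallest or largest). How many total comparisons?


In the worst case, each partition step picks the worst pivot:
  Partition 1: 1264 comparisons (n-1 elements to compare)
  Partition 2: 1263 comparisons
  Partition 3: 1262 comparisons
  Partition 4: 1261 comparisons
  Partition 5: 1260 comparisons
  ...
  Last partition: 0 comparisons
Total = (n-1) + (n-2) + ... + 1 + 0 = n*(n-1)/2
= 1265*1264/2 = 799480


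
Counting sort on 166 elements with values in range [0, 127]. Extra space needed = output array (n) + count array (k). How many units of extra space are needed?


Output array size: 166 (to store sorted result)
Count array size: 128 (one slot per possible value, range 0 to 127)
Total extra space = 166 + 128 = 294


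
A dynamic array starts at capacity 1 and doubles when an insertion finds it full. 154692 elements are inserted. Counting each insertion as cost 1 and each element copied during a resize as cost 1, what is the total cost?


n = 154692
Insertion costs: 154692
Resizes copy 1, 2, 4, ... up to the largest power of 2 that is <= n-1 = 154691, i.e. 131072.
Copy costs = 1 + 2 + 4 + 8 + 16 + 32 + 64 + 128 + 256 + 512 + 1024 + 2048 + 4096 + 8192 + 16384 + 32768 + 65536 + 131072 = 262143
Total = 154692 + 262143 = 416835


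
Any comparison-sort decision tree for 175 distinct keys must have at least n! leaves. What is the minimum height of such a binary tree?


A binary decision tree of height h has at most 2^h leaves and needs at least n! of them, so h >= ceil(log2(n!)).
175! is far too large to multiply out, so use Stirling's series:
  ln(n!) ~ n ln n - n + (1/2) ln(2 pi n) + 1/(12n)  (error below 1/(360 n^3), negligible here)
  ln(175) = 5.1647860
  n ln n = 175 * 5.1647860 = 903.8376
  (1/2) ln(2 pi * 175) = (1/2) ln(1099.5574) = 3.5013
  1/(12*175) = 0.0005
  ln(175!) ~ 903.8376 - 175 + 3.5013 + 0.0005 = 732.3394
Convert to base 2: log2(175!) = 732.3394 / ln 2 = 732.3394 / 0.69314718 = 1056.5424
ceil(1056.5424) = 1057


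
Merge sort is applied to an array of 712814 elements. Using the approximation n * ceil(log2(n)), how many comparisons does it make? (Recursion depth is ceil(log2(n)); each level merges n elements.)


Merge sort divides the array into halves recursively.
Number of levels = ceil(log2(712814)) = 20
At each level, approximately n = 712814 comparisons are needed for merging.
Total comparisons ~ n * ceil(log2(n)) = 712814 * 20 = 14256280


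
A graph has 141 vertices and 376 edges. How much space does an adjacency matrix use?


Adjacency matrix: V x V grid of entries
Space = V^2 = 141^2 = 141 * 141 = 19881


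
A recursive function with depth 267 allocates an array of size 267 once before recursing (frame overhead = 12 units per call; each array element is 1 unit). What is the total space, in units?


Array allocation: 267 units (allocated once)
Stack frames: 267 deep * 12 per frame = 3204 units
Total = 267 + 3204 = 3471


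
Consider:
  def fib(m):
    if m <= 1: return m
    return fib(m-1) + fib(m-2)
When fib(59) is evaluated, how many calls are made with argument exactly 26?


Let N(m) = number of times fib(m) is called while evaluating fib(59).
N(59) = 1 (the initial call).
N(58) = 1 (only fib(59) calls it).
For 1 <= m <= 57: fib(m) is called by fib(m+1) and fib(m+2), so
  N(m) = N(m+1) + N(m+2).
fib(0) is called only by fib(2), so N(0) = N(2).
Walk down from m=59:
  N(59)=1, N(58)=1, N(57)=2, N(56)=3, N(55)=5, N(54)=8, N(53)=13, N(52)=21, N(51)=34, N(50)=55, N(49)=89, N(48)=144, N(47)=233, N(46)=377, N(45)=610, N(44)=987, N(43)=1597, N(42)=2584, N(41)=4181, N(40)=6765, N(39)=10946, N(38)=17711, N(37)=28657, N(36)=46368, N(35)=75025, N(34)=121393, N(33)=196418, N(32)=317811, N(31)=514229, N(30)=832040, N(29)=1346269, N(28)=2178309, N(27)=3524578, N(26)=5702887
N(26) = 5702887


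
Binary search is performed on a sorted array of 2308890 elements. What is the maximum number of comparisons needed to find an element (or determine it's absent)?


Binary search halves the search space each comparison:
  Step 1: search space = 2308890 -> 1154445
  Step 2: search space = 1154445 -> 577222
  Step 3: search space = 577222 -> 288611
  Step 4: search space = 288611 -> 144305
  Step 5: search space = 144305 -> 72152
  Step 6: search space = 72152 -> 36076
  Step 7: search space = 36076 -> 18038
  Step 8: search space = 18038 -> 9019
  Step 9: search space = 9019 -> 4509
  Step 10: search space = 4509 -> 2254
  Step 11: search space = 2254 -> 1127
  Step 12: search space = 1127 -> 563
  Step 13: search space = 563 -> 281
  Step 14: search space = 281 -> 140
  Step 15: search space = 140 -> 70
  Step 16: search space = 70 -> 35
  Step 17: search space = 35 -> 17
  Step 18: search space = 17 -> 8
  Step 19: search space = 8 -> 4
  Step 20: search space = 4 -> 2
  Step 21: search space = 2 -> 1
  Step 22: search space = 1 (final check)
Maximum comparisons = floor(log2(2308890)) + 1 = 21 + 1 = 22


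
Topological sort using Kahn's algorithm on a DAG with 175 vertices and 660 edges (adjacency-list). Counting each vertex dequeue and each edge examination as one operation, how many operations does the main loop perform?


Kahn's algorithm:
  1. Compute in-degrees: O(V + E)
  2. Process queue: each vertex dequeued once (O(V))
     each edge examined once (O(E))
Total = V + E = 175 + 660 = 835


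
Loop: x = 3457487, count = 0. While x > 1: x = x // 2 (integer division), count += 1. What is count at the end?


The variable x halves each step:
x = 3457487 -> 1728743 -> 864371 -> 432185 -> 216092 -> 108046 -> 54023 -> 27011 -> 13505 -> 6752 -> 3376 -> 1688 -> 844 -> 422 -> 211 -> 105 -> 52 -> 26 -> 13 -> 6 -> 3 -> 1
Number of halvings = floor(log2(3457487)) = 21


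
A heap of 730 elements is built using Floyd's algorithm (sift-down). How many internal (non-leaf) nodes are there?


Leaf nodes occupy roughly half the array.
Sift-down is called for each internal node, starting from the last one.
Internal nodes = floor(n/2) = floor(730/2) = 365


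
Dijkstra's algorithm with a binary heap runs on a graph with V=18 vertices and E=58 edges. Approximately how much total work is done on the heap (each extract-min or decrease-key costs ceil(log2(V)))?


Dijkstra with a binary heap: each vertex is extracted once, each edge may relax once.
Each heap operation costs O(log V).
V + E = 18 + 58 = 76
ceil(log2(18)) = 5 (since 2^4 = 16 < 18 <= 32 = 2^5)
Total heap work = (V+E) * ceil(log2(V)) = 76 * 5 = 380


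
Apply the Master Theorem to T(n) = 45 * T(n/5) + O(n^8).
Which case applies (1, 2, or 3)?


The Master Theorem: T(n) = a*T(n/b) + O(n^c)
  a = 45, b = 5, c = 8
log_b(a) = log_5(45) ~ 2.365
Compare b^c with a: 5^8 = 390625 > 45, so c > log_b(a).
Since c > log_b(a), Case 3 applies.
T(n) = O(n^8)
Master Theorem case = 3


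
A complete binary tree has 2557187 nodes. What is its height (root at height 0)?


In a complete binary tree, level k holds nodes 2^k .. 2^(k+1)-1 (1-indexed).
Height = floor(log2(n)) = floor(log2(2557187)) = 21
Check: 2^21 = 2097152 <= 2557187 < 4194304 = 2^22


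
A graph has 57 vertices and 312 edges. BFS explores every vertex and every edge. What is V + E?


A full BFS traversal dequeues each vertex once and examines each edge once.
Vertex visits: 57
Edge visits: 312
V + E = 57 + 312 = 369


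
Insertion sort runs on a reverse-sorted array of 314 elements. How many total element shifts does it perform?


Sum of shifts = 1 + 2 + 3 + ... + 313
= 314 * 313 / 2
= 98282 / 2
= 49141


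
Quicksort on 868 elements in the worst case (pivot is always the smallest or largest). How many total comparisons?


In the worst case, each partition step picks the worst pivot:
  Partition 1: 867 comparisons (n-1 elements to compare)
  Partition 2: 866 comparisons
  Partition 3: 865 comparisons
  Partition 4: 864 comparisons
  Partition 5: 863 comparisons
  ...
  Last partition: 0 comparisons
Total = (n-1) + (n-2) + ... + 1 + 0 = n*(n-1)/2
= 868*867/2 = 376278


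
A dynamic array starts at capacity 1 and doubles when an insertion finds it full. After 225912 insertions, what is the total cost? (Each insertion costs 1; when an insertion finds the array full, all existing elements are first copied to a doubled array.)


Insertion cost: 225912 (one per element)
Resizes occur just before inserting elements 2, 3, 5, 9, ...
Elements copied at each resize: 1 + 2 + 4 + 8 + 16 + 32 + 64 + 128 + 256 + 512 + 1024 + 2048 + 4096 + 8192 + 16384 + 32768 + 65536 + 131072
Sum of copies = 262143 (geometric series: 2^k - 1)
Total = 225912 + 262143 = 488055


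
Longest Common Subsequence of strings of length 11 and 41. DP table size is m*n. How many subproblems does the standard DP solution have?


DP table indexed by positions in both strings.
First string: 11 positions
Second string: 41 positions
Total = 11 * 41 = 451


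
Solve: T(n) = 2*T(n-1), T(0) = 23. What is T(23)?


Unrolling:
T(23) = 2*T(22) = 2^2*T(21) = ... = 2^23*T(0)
= 2^23 * 23
= 8388608 * 23 = 192937984


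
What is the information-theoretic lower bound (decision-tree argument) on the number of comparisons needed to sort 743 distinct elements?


A binary decision tree of height h has at most 2^h leaves and needs at least n! of them, so h >= ceil(log2(n!)).
743! is far too large to multiply out, so use Stirling's series:
  ln(n!) ~ n ln n - n + (1/2) ln(2 pi n) + 1/(12n)  (error below 1/(360 n^3), negligible here)
  ln(743) = 6.6106960
  n ln n = 743 * 6.6106960 = 4911.7471
  (1/2) ln(2 pi * 743) = (1/2) ln(4668.4067) = 4.2243
  1/(12*743) = 0.0001
  ln(743!) ~ 4911.7471 - 743 + 4.2243 + 0.0001 = 4172.9715
Convert to base 2: log2(743!) = 4172.9715 / ln 2 = 4172.9715 / 0.69314718 = 6020.3253
ceil(6020.3253) = 6021


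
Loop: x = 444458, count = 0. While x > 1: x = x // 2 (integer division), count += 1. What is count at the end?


The variable x halves each step:
x = 444458 -> 222229 -> 111114 -> 55557 -> 27778 -> 13889 -> 6944 -> 3472 -> 1736 -> 868 -> 434 -> 217 -> 108 -> 54 -> 27 -> 13 -> 6 -> 3 -> 1
Number of halvings = floor(log2(444458)) = 18


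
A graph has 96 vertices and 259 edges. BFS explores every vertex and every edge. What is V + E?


A full BFS traversal dequeues each vertex once and examines each edge once.
Vertex visits: 96
Edge visits: 259
V + E = 96 + 259 = 355


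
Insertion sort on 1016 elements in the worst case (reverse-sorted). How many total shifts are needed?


In the worst case (reverse-sorted), each element shifts past all previous:
  Element 1: 1 shifts
  Element 2: 2 shifts
  Element 3: 3 shifts
  Element 4: 4 shifts
  Element 5: 5 shifts
  ...
  Element 1015: 1015 shifts
Total = 1 + 2 + ... + 1015
= 1016*(1016-1)/2 = 515620


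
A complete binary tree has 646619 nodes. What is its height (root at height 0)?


In a complete binary tree, level k holds nodes 2^k .. 2^(k+1)-1 (1-indexed).
Height = floor(log2(n)) = floor(log2(646619)) = 19
Check: 2^19 = 524288 <= 646619 < 1048576 = 2^20


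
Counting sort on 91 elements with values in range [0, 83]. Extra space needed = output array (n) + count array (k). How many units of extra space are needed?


Output array size: 91 (to store sorted result)
Count array size: 84 (one slot per possible value, range 0 to 83)
Total extra space = 91 + 84 = 175


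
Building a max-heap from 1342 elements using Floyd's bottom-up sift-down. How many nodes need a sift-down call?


In a heap of 1342 elements (0-indexed array):
  Last element index: 1341
  Parent of last element: floor((1341 - 1) / 2) = 670
  Internal nodes: indices 0 to 670
  Count = floor(1342/2) = 671


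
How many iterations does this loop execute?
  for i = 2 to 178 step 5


The loop variable i takes values starting at 2 and increments by 5 each iteration.
Sequence: i = 2, 7, 12, 17, 22, 27, 32, 37, 42, ...
The upper bound 178 is inclusive, so the count is floor((last - first) / step) + 1:
floor((178 - 2) / 5) + 1 = floor(176/5) + 1 = 35 + 1 = 36


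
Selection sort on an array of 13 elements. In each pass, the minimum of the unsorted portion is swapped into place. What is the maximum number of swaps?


Selection sort performs one swap per pass:
  Pass 1: find min in positions 0 to 12, swap with position 0
  Pass 2: find min in positions 1 to 12, swap with position 1
  Pass 3: find min in positions 2 to 12, swap with position 2
  Pass 4: find min in positions 3 to 12, swap with position 3
  Pass 5: find min in positions 4 to 12, swap with position 4
  ... (7 more passes)
Total passes (and swaps) = n - 1 = 13 - 1 = 12


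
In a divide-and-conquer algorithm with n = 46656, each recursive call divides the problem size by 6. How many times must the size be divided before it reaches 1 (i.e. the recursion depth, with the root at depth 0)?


Number of divisions = log_6(46656)
Sizes: 46656 -> 7776 -> 1296 -> 216 -> 36 -> 6 -> 1 (6 divisions)
Recursion depth = 6


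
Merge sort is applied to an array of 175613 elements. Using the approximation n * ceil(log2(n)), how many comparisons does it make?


Merge sort divides the array into halves recursively.
Number of levels = ceil(log2(175613)) = 18
At each level, approximately n = 175613 comparisons are needed for merging.
Total comparisons ~ n * ceil(log2(n)) = 175613 * 18 = 3161034


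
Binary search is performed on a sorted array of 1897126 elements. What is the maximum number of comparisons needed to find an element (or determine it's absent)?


Binary search halves the search space each comparison:
  Step 1: search space = 1897126 -> 948563
  Step 2: search space = 948563 -> 474281
  Step 3: search space = 474281 -> 237140
  Step 4: search space = 237140 -> 118570
  Step 5: search space = 118570 -> 59285
  Step 6: search space = 59285 -> 29642
  Step 7: search space = 29642 -> 14821
  Step 8: search space = 14821 -> 7410
  Step 9: search space = 7410 -> 3705
  Step 10: search space = 3705 -> 1852
  Step 11: search space = 1852 -> 926
  Step 12: search space = 926 -> 463
  Step 13: search space = 463 -> 231
  Step 14: search space = 231 -> 115
  Step 15: search space = 115 -> 57
  Step 16: search space = 57 -> 28
  Step 17: search space = 28 -> 14
  Step 18: search space = 14 -> 7
  Step 19: search space = 7 -> 3
  Step 20: search space = 3 -> 1
  Step 21: search space = 1 (final check)
Maximum comparisons = floor(log2(1897126)) + 1 = 20 + 1 = 21


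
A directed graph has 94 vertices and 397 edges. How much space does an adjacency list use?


Adjacency list: one list head per vertex + one entry per edge
Vertex heads: 94
Edge entries: 397
Total = 94 + 397 = 491


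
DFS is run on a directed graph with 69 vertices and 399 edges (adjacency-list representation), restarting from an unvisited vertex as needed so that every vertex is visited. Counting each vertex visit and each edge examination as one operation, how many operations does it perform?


A full DFS traversal processes each vertex exactly once (push/pop on stack).
Each directed edge is examined once.
V = 69, E = 399
V + E = 468


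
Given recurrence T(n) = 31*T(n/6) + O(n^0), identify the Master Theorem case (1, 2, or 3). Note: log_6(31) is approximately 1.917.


Master Theorem parameters: a=31, b=6, c=0
log_b(a) = 1.917
Compare b^c with a: 6^0 = 1 < 31, so c < log_b(a).
Comparing c=0 vs log_b(a)=1.917:
0 < 1.917 => Case 1
Result: T(n) = O(n^(log_6 31)) ~ O(n^1.917)
Master Theorem case = 1


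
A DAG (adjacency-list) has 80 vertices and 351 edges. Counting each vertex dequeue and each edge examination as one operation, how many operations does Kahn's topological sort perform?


V = 80 (vertex processing)
E = 351 (edge processing)
V + E = 80 + 351 = 431


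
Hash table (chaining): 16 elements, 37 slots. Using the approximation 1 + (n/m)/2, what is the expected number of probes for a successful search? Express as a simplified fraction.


Computing expected probes:
alpha = 16/37
= 1 + alpha/2
= 1 + 16/(2*37)
= (2*37 + 16) / (2*37)
= 90/74 = 45/37


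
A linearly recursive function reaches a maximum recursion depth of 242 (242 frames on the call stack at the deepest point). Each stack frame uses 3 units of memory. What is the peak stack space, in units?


Maximum recursion depth = 242 frames
Memory per frame = 3 units
Total stack space = depth * frame_size
= 242 * 3 = 726


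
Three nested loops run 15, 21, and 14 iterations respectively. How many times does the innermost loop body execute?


Loop 1 (outermost): 15 iterations
Loop 2 (middle): 21 iterations per outer
Loop 3 (innermost): 14 iterations per middle
Total = 15 * 21 * 14 = 4410


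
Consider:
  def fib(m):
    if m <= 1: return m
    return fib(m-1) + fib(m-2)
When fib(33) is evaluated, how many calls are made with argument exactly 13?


Let N(m) = number of times fib(m) is called while evaluating fib(33).
N(33) = 1 (the initial call).
N(32) = 1 (only fib(33) calls it).
For 1 <= m <= 31: fib(m) is called by fib(m+1) and fib(m+2), so
  N(m) = N(m+1) + N(m+2).
fib(0) is called only by fib(2), so N(0) = N(2).
Walk down from m=33:
  N(33)=1, N(32)=1, N(31)=2, N(30)=3, N(29)=5, N(28)=8, N(27)=13, N(26)=21, N(25)=34, N(24)=55, N(23)=89, N(22)=144, N(21)=233, N(20)=377, N(19)=610, N(18)=987, N(17)=1597, N(16)=2584, N(15)=4181, N(14)=6765, N(13)=10946
N(13) = 10946


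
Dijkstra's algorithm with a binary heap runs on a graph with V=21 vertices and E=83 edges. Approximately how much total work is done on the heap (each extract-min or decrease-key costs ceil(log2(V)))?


Dijkstra with a binary heap: each vertex is extracted once, each edge may relax once.
Each heap operation costs O(log V).
V + E = 21 + 83 = 104
ceil(log2(21)) = 5 (since 2^4 = 16 < 21 <= 32 = 2^5)
Total heap work = (V+E) * ceil(log2(V)) = 104 * 5 = 520


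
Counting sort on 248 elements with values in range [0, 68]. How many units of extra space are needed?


Output array size: 248 (to store sorted result)
Count array size: 69 (one slot per possible value, range 0 to 68)
Total extra space = 248 + 69 = 317
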